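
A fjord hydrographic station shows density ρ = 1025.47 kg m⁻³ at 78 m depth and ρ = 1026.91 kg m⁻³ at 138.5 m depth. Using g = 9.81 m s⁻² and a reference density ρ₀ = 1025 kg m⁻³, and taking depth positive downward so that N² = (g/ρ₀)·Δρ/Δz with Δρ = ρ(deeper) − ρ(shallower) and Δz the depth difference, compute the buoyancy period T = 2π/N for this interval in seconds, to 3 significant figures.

416 s

Δρ = 1026.91 − 1025.47 = 1.44 kg m⁻³ over Δz = 138.5 − 78 = 60.5 m.
N² = (9.81/1025) × (1.44/60.5) = 2.2780 × 10⁻⁴ s⁻².
N = √(2.2780 × 10⁻⁴) = 0.015093 rad s⁻¹, so T = 2π/N = 416.30 s ≈ 416 s.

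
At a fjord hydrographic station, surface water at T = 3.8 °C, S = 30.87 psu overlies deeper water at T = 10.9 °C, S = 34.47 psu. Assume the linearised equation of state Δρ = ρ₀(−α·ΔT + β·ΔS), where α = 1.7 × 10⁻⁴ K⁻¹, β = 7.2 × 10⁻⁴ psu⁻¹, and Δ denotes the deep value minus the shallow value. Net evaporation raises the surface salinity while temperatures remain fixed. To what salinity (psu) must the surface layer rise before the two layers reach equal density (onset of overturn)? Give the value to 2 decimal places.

32.79 psu

Neutral buoyancy requires −α(T_deep − T_surf) + β(S_deep − S_surf′) = 0.
S_surf′ = S_deep − (α/β)·ΔT = 34.47 − (1.7 × 10⁻⁴/7.2 × 10⁻⁴)·(+7.1) = 32.7936 psu.
Increase required: 32.7936 − 30.87 = 1.9236 psu.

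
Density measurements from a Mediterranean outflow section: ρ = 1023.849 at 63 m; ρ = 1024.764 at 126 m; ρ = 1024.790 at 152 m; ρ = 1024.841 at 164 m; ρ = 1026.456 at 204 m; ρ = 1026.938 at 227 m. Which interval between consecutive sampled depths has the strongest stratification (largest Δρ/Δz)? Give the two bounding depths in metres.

164–204 m

Compute the density gradient over each adjacent pair:
  63–126 m: Δρ/Δz = 0.915/63 = 0.015 kg m⁻⁴
  126–152 m: Δρ/Δz = 0.026/26 = 1.0 × 10⁻³ kg m⁻⁴
  152–164 m: Δρ/Δz = 0.051/12 = 4.2 × 10⁻³ kg m⁻⁴
  164–204 m: Δρ/Δz = 1.615/40 = 0.040 kg m⁻⁴
  204–227 m: Δρ/Δz = 0.482/23 = 0.021 kg m⁻⁴
The largest gradient is in the 164–204 m interval — the pycnocline.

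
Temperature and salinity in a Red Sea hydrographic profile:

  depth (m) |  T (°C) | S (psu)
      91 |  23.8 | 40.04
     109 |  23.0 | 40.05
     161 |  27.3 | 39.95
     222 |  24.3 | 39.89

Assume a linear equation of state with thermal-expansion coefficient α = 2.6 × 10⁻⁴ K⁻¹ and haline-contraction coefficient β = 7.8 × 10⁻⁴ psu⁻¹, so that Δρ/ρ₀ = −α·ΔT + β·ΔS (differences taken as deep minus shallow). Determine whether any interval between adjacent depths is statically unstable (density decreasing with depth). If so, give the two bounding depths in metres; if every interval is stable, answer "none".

Evaluate Δρ/ρ₀ = −αΔT + βΔS across each adjacent pair:
  91–109 m: −αΔT+βΔS = −(2.6 × 10⁻⁴)(-0.8)+(7.8 × 10⁻⁴)(+0.01) = 2.2 × 10⁻⁴ → stable
  109–161 m: −αΔT+βΔS = −(2.6 × 10⁻⁴)(+4.3)+(7.8 × 10⁻⁴)(-0.10) = -1.2 × 10⁻³ → UNSTABLE
  161–222 m: −αΔT+βΔS = −(2.6 × 10⁻⁴)(-3.0)+(7.8 × 10⁻⁴)(-0.06) = 7.3 × 10⁻⁴ → stable
The 109–161 m interval has Δρ < 0: lighter water underlies denser water.

109–161 m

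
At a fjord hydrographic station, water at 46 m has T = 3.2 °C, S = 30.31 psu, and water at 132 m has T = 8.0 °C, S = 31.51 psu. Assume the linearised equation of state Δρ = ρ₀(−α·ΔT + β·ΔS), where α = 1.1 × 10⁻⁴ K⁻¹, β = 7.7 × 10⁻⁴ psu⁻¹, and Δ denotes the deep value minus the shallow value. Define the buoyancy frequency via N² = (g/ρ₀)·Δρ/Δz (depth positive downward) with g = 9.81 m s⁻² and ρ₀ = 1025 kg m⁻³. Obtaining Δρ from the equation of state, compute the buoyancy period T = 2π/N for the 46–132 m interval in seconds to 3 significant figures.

ΔT = +4.8 K, ΔS = +1.20 psu (deep − shallow).
Δρ/ρ₀ = −αΔT + βΔS = -5.28 × 10⁻⁴ + 9.24 × 10⁻⁴ = 3.96 × 10⁻⁴, so Δρ ≈ 0.4059 kg m⁻³.
N² = (g/ρ₀)·Δρ/Δz = g·(Δρ/ρ₀)/Δz = 9.81 × 3.96 × 10⁻⁴ / 86 = 4.5172 × 10⁻⁵ s⁻².
N = √(4.5172 × 10⁻⁵) = 6.7210 × 10⁻³ rad s⁻¹ → T = 2π/N = 934.86 s ≈ 935 s.

935 s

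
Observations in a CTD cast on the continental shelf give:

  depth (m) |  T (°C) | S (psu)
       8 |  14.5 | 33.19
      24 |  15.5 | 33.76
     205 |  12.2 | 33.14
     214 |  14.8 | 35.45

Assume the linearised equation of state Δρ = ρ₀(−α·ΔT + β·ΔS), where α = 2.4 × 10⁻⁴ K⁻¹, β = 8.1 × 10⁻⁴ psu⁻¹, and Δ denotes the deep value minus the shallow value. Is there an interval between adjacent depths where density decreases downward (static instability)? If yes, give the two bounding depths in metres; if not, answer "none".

Evaluate Δρ/ρ₀ = −αΔT + βΔS across each adjacent pair:
  8–24 m: −αΔT+βΔS = −(2.4 × 10⁻⁴)(+1.0)+(8.1 × 10⁻⁴)(+0.57) = 2.2 × 10⁻⁴ → stable
  24–205 m: −αΔT+βΔS = −(2.4 × 10⁻⁴)(-3.3)+(8.1 × 10⁻⁴)(-0.62) = 2.9 × 10⁻⁴ → stable
  205–214 m: −αΔT+βΔS = −(2.4 × 10⁻⁴)(+2.6)+(8.1 × 10⁻⁴)(+2.31) = 1.2 × 10⁻³ → stable
Every interval has Δρ > 0: the column is stably stratified throughout.

none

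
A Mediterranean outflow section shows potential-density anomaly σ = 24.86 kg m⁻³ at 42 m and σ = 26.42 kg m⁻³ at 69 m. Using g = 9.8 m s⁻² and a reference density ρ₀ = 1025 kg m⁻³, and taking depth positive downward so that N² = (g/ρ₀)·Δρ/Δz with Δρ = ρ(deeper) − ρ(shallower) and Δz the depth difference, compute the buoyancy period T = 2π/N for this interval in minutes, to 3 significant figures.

Δρ = 1026.42 − 1024.86 = 1.56 kg m⁻³ over Δz = 69 − 42 = 27 m.
N² = (9.8/1025) × (1.56/27) = 5.5241 × 10⁻⁴ s⁻².
N = √(5.5241 × 10⁻⁴) = 0.023503 rad s⁻¹, so T = 2π/N = 267.34 s = 4.4557 min ≈ 4.46 min.

4.46 min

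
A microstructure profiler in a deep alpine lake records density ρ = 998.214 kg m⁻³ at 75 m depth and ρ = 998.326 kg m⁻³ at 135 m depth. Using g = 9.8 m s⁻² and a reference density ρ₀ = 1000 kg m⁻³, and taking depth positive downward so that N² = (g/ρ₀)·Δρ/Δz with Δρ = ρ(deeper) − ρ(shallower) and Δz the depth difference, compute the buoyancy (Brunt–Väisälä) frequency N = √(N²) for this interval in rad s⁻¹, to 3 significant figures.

4.28 × 10⁻³ rad s⁻¹

Δρ = 998.326 − 998.214 = 0.112 kg m⁻³ over Δz = 135 − 75 = 60 m.
N² = (9.8/1000) × (0.112/60) = 1.8293 × 10⁻⁵ s⁻².
N = √(1.8293 × 10⁻⁵) = 4.2770 × 10⁻³ rad s⁻¹ ≈ 4.28 × 10⁻³ rad s⁻¹.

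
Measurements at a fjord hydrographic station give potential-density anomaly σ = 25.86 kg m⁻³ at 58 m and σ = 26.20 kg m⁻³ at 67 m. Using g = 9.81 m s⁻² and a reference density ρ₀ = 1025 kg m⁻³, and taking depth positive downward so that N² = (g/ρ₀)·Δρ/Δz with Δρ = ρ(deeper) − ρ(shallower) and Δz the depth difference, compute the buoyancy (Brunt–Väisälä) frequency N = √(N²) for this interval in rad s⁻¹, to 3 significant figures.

0.0190 rad s⁻¹

Δρ = 1026.20 − 1025.86 = 0.34 kg m⁻³ over Δz = 67 − 58 = 9 m.
N² = (9.81/1025) × (0.34/9) = 3.6156 × 10⁻⁴ s⁻².
N = √(3.6156 × 10⁻⁴) = 0.019015 rad s⁻¹ ≈ 0.0190 rad s⁻¹.
N² > 0, so the interval is statically stable.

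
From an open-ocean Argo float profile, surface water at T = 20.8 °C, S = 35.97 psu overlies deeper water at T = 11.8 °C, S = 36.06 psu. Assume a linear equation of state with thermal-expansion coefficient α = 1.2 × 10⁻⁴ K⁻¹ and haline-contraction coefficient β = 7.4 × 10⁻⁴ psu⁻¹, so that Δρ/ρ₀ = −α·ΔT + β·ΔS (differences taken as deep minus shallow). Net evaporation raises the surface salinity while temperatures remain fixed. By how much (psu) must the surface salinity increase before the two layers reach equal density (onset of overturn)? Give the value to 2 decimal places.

Neutral buoyancy requires −α(T_deep − T_surf) + β(S_deep − S_surf′) = 0.
S_surf′ = S_deep − (α/β)·ΔT = 36.06 − (1.2 × 10⁻⁴/7.4 × 10⁻⁴)·(-9.0) = 37.5195 psu.
Increase required: 37.5195 − 35.97 = 1.5495 psu.

1.55 psu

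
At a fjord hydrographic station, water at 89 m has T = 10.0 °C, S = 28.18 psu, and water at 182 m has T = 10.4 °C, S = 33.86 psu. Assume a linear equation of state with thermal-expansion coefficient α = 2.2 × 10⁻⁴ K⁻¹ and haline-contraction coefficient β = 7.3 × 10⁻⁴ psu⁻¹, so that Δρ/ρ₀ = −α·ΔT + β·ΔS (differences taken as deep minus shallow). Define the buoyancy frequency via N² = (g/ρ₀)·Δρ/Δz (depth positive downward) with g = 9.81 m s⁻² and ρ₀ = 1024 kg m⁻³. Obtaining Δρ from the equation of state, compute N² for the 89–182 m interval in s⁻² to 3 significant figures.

4.28 × 10⁻⁴ s⁻²

ΔT = +0.4 K, ΔS = +5.68 psu (deep − shallow).
Δρ/ρ₀ = −αΔT + βΔS = -8.80 × 10⁻⁵ + 4.1464 × 10⁻³ = 4.0584 × 10⁻³, so Δρ ≈ 4.156 kg m⁻³.
N² = (g/ρ₀)·Δρ/Δz = g·(Δρ/ρ₀)/Δz = 9.81 × 4.0584 × 10⁻³ / 93 = 4.2810 × 10⁻⁴ s⁻² ≈ 4.28 × 10⁻⁴ s⁻².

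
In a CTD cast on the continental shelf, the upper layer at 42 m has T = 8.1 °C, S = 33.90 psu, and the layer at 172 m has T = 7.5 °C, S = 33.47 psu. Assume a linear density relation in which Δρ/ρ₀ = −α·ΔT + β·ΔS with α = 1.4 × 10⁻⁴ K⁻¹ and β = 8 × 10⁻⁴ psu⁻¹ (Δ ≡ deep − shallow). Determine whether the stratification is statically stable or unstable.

ΔT = 7.5 − 8.1 = -0.6 K and ΔS = 33.47 − 33.90 = -0.43 psu (deep − shallow).
−αΔT = 8.40 × 10⁻⁵; βΔS = -3.44 × 10⁻⁴; sum Δρ/ρ₀ = -2.60 × 10⁻⁴.
Δρ/ρ₀ < 0, so Δρ < 0: deeper water is lighter → statically unstable; the column would overturn.

unstable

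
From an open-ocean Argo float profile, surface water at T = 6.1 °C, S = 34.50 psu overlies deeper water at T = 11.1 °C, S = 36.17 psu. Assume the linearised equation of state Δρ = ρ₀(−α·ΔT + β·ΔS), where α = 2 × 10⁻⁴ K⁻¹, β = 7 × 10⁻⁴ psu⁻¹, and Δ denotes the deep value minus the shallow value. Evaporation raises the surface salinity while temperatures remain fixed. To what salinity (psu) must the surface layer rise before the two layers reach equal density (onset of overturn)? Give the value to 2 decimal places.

Neutral buoyancy requires −α(T_deep − T_surf) + β(S_deep − S_surf′) = 0.
S_surf′ = S_deep − (α/β)·ΔT = 36.17 − (2 × 10⁻⁴/7 × 10⁻⁴)·(+5.0) = 34.7414 psu.
Increase required: 34.7414 − 34.50 = 0.2414 psu.

34.74 psu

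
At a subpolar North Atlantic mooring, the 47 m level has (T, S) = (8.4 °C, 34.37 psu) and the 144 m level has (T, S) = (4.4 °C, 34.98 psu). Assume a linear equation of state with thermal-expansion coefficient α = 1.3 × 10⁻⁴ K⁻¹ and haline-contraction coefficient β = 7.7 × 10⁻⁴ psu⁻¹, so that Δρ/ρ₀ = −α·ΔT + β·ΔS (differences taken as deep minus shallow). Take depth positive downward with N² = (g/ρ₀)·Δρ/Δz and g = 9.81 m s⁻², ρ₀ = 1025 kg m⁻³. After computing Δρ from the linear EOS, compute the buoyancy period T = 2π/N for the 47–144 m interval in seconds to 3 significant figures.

628 s

ΔT = -4.0 K, ΔS = +0.61 psu (deep − shallow).
Δρ/ρ₀ = −αΔT + βΔS = 5.20 × 10⁻⁴ + 4.697 × 10⁻⁴ = 9.897 × 10⁻⁴, so Δρ ≈ 1.014 kg m⁻³.
N² = (g/ρ₀)·Δρ/Δz = g·(Δρ/ρ₀)/Δz = 9.81 × 9.897 × 10⁻⁴ / 97 = 1.0009 × 10⁻⁴ s⁻².
N = √(1.0009 × 10⁻⁴) = 0.010004 rad s⁻¹ → T = 2π/N = 628.07 s ≈ 628 s.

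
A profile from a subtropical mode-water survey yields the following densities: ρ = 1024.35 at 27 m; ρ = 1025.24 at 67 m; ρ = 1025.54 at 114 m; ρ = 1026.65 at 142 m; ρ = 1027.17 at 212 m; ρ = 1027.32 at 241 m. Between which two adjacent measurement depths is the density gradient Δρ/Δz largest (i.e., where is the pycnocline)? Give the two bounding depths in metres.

Compute the density gradient over each adjacent pair:
  27–67 m: Δρ/Δz = 0.89/40 = 0.022 kg m⁻⁴
  67–114 m: Δρ/Δz = 0.30/47 = 6.4 × 10⁻³ kg m⁻⁴
  114–142 m: Δρ/Δz = 1.11/28 = 0.040 kg m⁻⁴
  142–212 m: Δρ/Δz = 0.52/70 = 7.4 × 10⁻³ kg m⁻⁴
  212–241 m: Δρ/Δz = 0.15/29 = 5.2 × 10⁻³ kg m⁻⁴
The largest gradient is in the 114–142 m interval — the pycnocline.

114–142 m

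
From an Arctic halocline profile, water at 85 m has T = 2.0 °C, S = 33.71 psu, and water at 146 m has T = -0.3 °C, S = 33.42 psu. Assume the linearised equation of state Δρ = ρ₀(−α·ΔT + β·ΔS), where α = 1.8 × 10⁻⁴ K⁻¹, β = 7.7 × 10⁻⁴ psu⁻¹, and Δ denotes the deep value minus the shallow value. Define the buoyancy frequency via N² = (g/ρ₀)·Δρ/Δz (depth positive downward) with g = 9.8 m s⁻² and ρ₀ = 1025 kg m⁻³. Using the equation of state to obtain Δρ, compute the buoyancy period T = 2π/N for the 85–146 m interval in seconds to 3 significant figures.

1.14 × 10³ s

ΔT = -2.3 K, ΔS = -0.29 psu (deep − shallow).
Δρ/ρ₀ = −αΔT + βΔS = 4.14 × 10⁻⁴ − 2.233 × 10⁻⁴ = 1.907 × 10⁻⁴, so Δρ ≈ 0.1955 kg m⁻³.
N² = (g/ρ₀)·Δρ/Δz = g·(Δρ/ρ₀)/Δz = 9.8 × 1.907 × 10⁻⁴ / 61 = 3.0637 × 10⁻⁵ s⁻².
N = √(3.0637 × 10⁻⁵) = 5.5351 × 10⁻³ rad s⁻¹ → T = 2π/N = 1.1352 × 10³ s ≈ 1.14 × 10³ s.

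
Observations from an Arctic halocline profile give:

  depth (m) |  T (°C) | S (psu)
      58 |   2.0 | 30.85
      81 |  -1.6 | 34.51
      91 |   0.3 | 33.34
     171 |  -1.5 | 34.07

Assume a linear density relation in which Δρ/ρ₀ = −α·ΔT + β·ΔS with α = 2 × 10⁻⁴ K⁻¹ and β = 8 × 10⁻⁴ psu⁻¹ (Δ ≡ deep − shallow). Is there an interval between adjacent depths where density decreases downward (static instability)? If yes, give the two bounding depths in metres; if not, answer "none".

Evaluate Δρ/ρ₀ = −αΔT + βΔS across each adjacent pair:
  58–81 m: −αΔT+βΔS = −(2 × 10⁻⁴)(-3.6)+(8 × 10⁻⁴)(+3.66) = 3.6 × 10⁻³ → stable
  81–91 m: −αΔT+βΔS = −(2 × 10⁻⁴)(+1.9)+(8 × 10⁻⁴)(-1.17) = -1.3 × 10⁻³ → UNSTABLE
  91–171 m: −αΔT+βΔS = −(2 × 10⁻⁴)(-1.8)+(8 × 10⁻⁴)(+0.73) = 9.4 × 10⁻⁴ → stable
The 81–91 m interval has Δρ < 0: lighter water underlies denser water.

81–91 m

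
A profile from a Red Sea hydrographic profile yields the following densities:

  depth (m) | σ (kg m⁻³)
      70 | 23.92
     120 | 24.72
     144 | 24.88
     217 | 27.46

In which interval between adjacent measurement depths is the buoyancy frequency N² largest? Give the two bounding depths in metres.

Compute the density gradient over each adjacent pair:
  70–120 m: Δρ/Δz = 0.80/50 = 0.016 kg m⁻⁴
  120–144 m: Δρ/Δz = 0.16/24 = 6.7 × 10⁻³ kg m⁻⁴
  144–217 m: Δρ/Δz = 2.58/73 = 0.035 kg m⁻⁴
The largest gradient is in the 144–217 m interval — the pycnocline.

144–217 m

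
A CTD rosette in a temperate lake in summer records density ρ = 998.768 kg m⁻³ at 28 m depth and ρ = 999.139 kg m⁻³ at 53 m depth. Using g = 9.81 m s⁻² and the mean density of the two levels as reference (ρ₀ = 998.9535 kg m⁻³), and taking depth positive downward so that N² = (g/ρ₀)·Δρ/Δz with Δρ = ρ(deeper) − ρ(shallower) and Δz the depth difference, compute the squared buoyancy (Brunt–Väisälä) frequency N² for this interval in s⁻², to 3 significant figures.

Δρ = 999.139 − 998.768 = 0.371 kg m⁻³ over Δz = 53 − 28 = 25 m.
N² = (9.81/998.9535) × (0.371/25) = 1.4573 × 10⁻⁴ s⁻² ≈ 1.46 × 10⁻⁴ s⁻².

1.46 × 10⁻⁴ s⁻²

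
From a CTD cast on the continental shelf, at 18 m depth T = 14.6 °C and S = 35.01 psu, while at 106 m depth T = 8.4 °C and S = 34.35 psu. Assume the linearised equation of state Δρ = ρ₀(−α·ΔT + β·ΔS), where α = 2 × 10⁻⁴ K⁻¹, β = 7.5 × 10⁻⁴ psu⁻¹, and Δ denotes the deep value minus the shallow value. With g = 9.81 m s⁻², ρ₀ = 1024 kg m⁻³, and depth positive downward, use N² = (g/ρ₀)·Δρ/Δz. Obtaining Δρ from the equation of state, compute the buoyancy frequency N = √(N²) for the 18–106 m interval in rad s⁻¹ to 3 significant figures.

ΔT = -6.2 K, ΔS = -0.66 psu (deep − shallow).
Δρ/ρ₀ = −αΔT + βΔS = 1.24 × 10⁻³ − 4.95 × 10⁻⁴ = 7.45 × 10⁻⁴, so Δρ ≈ 0.7629 kg m⁻³.
N² = (g/ρ₀)·Δρ/Δz = g·(Δρ/ρ₀)/Δz = 9.81 × 7.45 × 10⁻⁴ / 88 = 8.3051 × 10⁻⁵ s⁻².
N = √(8.3051 × 10⁻⁵) = 9.1132 × 10⁻³ rad s⁻¹ ≈ 9.11 × 10⁻³ rad s⁻¹.

9.11 × 10⁻³ rad s⁻¹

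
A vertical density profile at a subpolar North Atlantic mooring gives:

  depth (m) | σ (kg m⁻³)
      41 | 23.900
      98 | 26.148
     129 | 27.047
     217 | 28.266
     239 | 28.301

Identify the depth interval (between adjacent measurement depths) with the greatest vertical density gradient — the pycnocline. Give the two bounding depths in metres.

Compute the density gradient over each adjacent pair:
  41–98 m: Δρ/Δz = 2.248/57 = 0.039 kg m⁻⁴
  98–129 m: Δρ/Δz = 0.899/31 = 0.029 kg m⁻⁴
  129–217 m: Δρ/Δz = 1.219/88 = 0.014 kg m⁻⁴
  217–239 m: Δρ/Δz = 0.035/22 = 1.6 × 10⁻³ kg m⁻⁴
The largest gradient is in the 41–98 m interval — the pycnocline.

41–98 m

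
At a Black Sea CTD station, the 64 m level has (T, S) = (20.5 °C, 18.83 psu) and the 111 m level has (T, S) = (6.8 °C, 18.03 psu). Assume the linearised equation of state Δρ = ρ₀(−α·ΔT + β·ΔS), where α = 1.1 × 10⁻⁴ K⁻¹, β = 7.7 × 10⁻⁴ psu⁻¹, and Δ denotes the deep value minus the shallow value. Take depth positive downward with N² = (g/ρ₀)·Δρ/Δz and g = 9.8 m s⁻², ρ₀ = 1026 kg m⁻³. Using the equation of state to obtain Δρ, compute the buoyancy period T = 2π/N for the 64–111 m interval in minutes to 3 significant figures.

ΔT = -13.7 K, ΔS = -0.80 psu (deep − shallow).
Δρ/ρ₀ = −αΔT + βΔS = 1.507 × 10⁻³ − 6.16 × 10⁻⁴ = 8.91 × 10⁻⁴, so Δρ ≈ 0.9142 kg m⁻³.
N² = (g/ρ₀)·Δρ/Δz = g·(Δρ/ρ₀)/Δz = 9.8 × 8.91 × 10⁻⁴ / 47 = 1.8578 × 10⁻⁴ s⁻².
N = √(1.8578 × 10⁻⁴) = 0.013630 rad s⁻¹ → T = 2π/N = 460.98 s = 7.6830 min ≈ 7.68 min.

7.68 min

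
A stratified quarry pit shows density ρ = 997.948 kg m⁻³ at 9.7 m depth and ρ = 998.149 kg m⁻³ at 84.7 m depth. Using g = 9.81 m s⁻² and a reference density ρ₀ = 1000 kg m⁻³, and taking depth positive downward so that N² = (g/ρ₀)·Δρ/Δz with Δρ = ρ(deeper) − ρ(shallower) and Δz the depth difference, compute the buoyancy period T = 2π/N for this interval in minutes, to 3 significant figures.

20.4 min

Δρ = 998.149 − 997.948 = 0.201 kg m⁻³ over Δz = 84.7 − 9.7 = 75 m.
N² = (9.81/1000) × (0.201/75) = 2.6291 × 10⁻⁵ s⁻².
N = √(2.6291 × 10⁻⁵) = 5.1275 × 10⁻³ rad s⁻¹, so T = 2π/N = 1.2254 × 10³ s = 20.423 min ≈ 20.4 min.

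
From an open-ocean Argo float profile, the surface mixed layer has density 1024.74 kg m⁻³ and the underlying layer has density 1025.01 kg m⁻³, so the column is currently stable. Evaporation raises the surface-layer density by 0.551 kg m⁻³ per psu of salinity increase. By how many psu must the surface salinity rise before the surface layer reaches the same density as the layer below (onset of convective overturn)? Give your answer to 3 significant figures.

Density deficit of the surface layer: 1025.01 − 1024.74 = 0.27 kg m⁻³.
Required change = 0.27 / 0.551 = 0.490 psu.

0.490 psu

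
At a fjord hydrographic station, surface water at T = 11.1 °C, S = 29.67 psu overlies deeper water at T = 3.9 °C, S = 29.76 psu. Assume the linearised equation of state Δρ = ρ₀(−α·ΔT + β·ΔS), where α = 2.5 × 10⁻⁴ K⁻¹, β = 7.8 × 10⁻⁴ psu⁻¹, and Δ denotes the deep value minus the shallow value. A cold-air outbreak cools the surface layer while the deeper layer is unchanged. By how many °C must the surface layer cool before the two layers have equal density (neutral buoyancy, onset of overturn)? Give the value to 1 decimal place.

7.5 °C

Neutral buoyancy requires Δρ = 0, i.e. −α(T_deep − T_surf′) + β(S_deep − S_surf) = 0.
T_surf′ = T_deep − (β/α)·ΔS = 3.9 − (7.8 × 10⁻⁴/2.5 × 10⁻⁴)·(+0.09) = 3.619 °C.
Cooling required: 11.1 − (3.619) = 7.481 °C.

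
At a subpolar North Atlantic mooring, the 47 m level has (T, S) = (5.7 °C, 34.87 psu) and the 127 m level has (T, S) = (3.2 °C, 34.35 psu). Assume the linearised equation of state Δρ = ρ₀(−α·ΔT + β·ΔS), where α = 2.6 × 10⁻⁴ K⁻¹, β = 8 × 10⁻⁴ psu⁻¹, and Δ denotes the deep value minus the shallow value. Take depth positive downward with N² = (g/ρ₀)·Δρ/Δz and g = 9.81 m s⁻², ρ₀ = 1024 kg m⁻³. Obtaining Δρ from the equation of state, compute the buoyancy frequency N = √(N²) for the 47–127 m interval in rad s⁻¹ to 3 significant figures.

ΔT = -2.5 K, ΔS = -0.52 psu (deep − shallow).
Δρ/ρ₀ = −αΔT + βΔS = 6.50 × 10⁻⁴ − 4.16 × 10⁻⁴ = 2.34 × 10⁻⁴, so Δρ ≈ 0.2396 kg m⁻³.
N² = (g/ρ₀)·Δρ/Δz = g·(Δρ/ρ₀)/Δz = 9.81 × 2.34 × 10⁻⁴ / 80 = 2.8694 × 10⁻⁵ s⁻².
N = √(2.8694 × 10⁻⁵) = 5.3567 × 10⁻³ rad s⁻¹ ≈ 5.36 × 10⁻³ rad s⁻¹.

5.36 × 10⁻³ rad s⁻¹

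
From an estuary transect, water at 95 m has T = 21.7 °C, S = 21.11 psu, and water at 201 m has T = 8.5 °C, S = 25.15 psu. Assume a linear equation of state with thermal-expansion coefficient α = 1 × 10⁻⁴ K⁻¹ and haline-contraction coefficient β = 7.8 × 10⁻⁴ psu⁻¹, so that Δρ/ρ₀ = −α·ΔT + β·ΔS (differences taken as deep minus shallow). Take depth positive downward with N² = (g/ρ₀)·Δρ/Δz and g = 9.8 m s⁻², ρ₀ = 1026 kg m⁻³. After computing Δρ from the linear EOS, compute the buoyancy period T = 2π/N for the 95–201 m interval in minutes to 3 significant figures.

ΔT = -13.2 K, ΔS = +4.04 psu (deep − shallow).
Δρ/ρ₀ = −αΔT + βΔS = 1.32 × 10⁻³ + 3.1512 × 10⁻³ = 4.4712 × 10⁻³, so Δρ ≈ 4.587 kg m⁻³.
N² = (g/ρ₀)·Δρ/Δz = g·(Δρ/ρ₀)/Δz = 9.8 × 4.4712 × 10⁻³ / 106 = 4.1338 × 10⁻⁴ s⁻².
N = √(4.1338 × 10⁻⁴) = 0.020332 rad s⁻¹ → T = 2π/N = 309.03 s = 5.1505 min ≈ 5.15 min.

5.15 min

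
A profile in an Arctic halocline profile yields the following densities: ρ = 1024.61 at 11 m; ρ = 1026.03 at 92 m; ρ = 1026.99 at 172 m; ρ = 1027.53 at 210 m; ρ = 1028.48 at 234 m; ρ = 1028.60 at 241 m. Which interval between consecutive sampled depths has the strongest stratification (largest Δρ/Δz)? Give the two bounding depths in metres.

Compute the density gradient over each adjacent pair:
  11–92 m: Δρ/Δz = 1.42/81 = 0.018 kg m⁻⁴
  92–172 m: Δρ/Δz = 0.96/80 = 0.012 kg m⁻⁴
  172–210 m: Δρ/Δz = 0.54/38 = 0.014 kg m⁻⁴
  210–234 m: Δρ/Δz = 0.95/24 = 0.040 kg m⁻⁴
  234–241 m: Δρ/Δz = 0.12/7 = 0.017 kg m⁻⁴
The largest gradient is in the 210–234 m interval — the pycnocline.

210–234 m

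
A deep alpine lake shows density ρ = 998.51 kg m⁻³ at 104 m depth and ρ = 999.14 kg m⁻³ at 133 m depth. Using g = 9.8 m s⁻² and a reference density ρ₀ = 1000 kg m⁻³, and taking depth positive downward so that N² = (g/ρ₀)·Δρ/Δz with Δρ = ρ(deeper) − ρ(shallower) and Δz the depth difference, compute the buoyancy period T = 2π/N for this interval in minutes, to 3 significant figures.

Δρ = 999.14 − 998.51 = 0.63 kg m⁻³ over Δz = 133 − 104 = 29 m.
N² = (9.8/1000) × (0.63/29) = 2.1290 × 10⁻⁴ s⁻².
N = √(2.1290 × 10⁻⁴) = 0.014591 rad s⁻¹, so T = 2π/N = 430.62 s = 7.1770 min ≈ 7.18 min.

7.18 min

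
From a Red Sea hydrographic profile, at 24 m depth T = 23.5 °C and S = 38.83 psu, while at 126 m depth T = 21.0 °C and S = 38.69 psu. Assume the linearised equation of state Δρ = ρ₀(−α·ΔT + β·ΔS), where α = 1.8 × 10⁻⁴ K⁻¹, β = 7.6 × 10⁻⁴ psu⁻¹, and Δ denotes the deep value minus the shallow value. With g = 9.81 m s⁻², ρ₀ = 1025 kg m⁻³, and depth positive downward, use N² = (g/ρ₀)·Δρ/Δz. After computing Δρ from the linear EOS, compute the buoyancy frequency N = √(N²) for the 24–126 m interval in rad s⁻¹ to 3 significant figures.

5.75 × 10⁻³ rad s⁻¹

ΔT = -2.5 K, ΔS = -0.14 psu (deep − shallow).
Δρ/ρ₀ = −αΔT + βΔS = 4.50 × 10⁻⁴ − 1.064 × 10⁻⁴ = 3.436 × 10⁻⁴, so Δρ ≈ 0.3522 kg m⁻³.
N² = (g/ρ₀)·Δρ/Δz = g·(Δρ/ρ₀)/Δz = 9.81 × 3.436 × 10⁻⁴ / 102 = 3.3046 × 10⁻⁵ s⁻².
N = √(3.3046 × 10⁻⁵) = 5.7486 × 10⁻³ rad s⁻¹ ≈ 5.75 × 10⁻³ rad s⁻¹.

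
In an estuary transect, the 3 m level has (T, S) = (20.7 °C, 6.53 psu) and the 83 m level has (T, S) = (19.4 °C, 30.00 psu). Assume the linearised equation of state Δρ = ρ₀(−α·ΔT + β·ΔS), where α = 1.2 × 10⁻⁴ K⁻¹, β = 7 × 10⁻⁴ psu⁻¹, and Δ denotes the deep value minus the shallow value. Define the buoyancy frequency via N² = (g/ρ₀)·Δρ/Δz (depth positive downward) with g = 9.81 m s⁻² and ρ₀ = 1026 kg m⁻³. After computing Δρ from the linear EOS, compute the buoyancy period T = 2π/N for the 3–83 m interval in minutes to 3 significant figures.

2.32 min

ΔT = -1.3 K, ΔS = +23.47 psu (deep − shallow).
Δρ/ρ₀ = −αΔT + βΔS = 1.56 × 10⁻⁴ + 0.016429 = 0.016585, so Δρ ≈ 17.02 kg m⁻³.
N² = (g/ρ₀)·Δρ/Δz = g·(Δρ/ρ₀)/Δz = 9.81 × 0.016585 / 80 = 2.0337 × 10⁻³ s⁻².
N = √(2.0337 × 10⁻³) = 0.045097 rad s⁻¹ → T = 2π/N = 139.33 s = 2.3222 min ≈ 2.32 min.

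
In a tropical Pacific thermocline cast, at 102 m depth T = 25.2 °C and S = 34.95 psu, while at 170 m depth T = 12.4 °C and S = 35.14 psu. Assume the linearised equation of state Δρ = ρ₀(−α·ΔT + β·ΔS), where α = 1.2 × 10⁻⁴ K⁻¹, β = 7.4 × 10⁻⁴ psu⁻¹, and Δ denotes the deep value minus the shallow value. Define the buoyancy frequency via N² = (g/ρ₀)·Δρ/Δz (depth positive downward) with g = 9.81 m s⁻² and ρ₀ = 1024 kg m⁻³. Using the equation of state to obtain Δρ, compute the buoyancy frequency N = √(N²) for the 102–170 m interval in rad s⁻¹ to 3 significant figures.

0.0156 rad s⁻¹

ΔT = -12.8 K, ΔS = +0.19 psu (deep − shallow).
Δρ/ρ₀ = −αΔT + βΔS = 1.536 × 10⁻³ + 1.406 × 10⁻⁴ = 1.6766 × 10⁻³, so Δρ ≈ 1.717 kg m⁻³.
N² = (g/ρ₀)·Δρ/Δz = g·(Δρ/ρ₀)/Δz = 9.81 × 1.6766 × 10⁻³ / 68 = 2.4187 × 10⁻⁴ s⁻².
N = √(2.4187 × 10⁻⁴) = 0.015552 rad s⁻¹ ≈ 0.0156 rad s⁻¹.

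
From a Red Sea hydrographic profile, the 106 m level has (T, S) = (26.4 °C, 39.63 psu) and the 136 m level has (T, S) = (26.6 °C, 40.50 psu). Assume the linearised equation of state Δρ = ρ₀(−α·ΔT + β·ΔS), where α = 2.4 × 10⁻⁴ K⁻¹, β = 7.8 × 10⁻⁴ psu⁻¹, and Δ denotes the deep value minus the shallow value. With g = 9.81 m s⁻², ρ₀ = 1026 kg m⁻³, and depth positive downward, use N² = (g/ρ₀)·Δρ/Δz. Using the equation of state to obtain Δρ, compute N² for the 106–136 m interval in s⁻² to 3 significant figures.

ΔT = +0.2 K, ΔS = +0.87 psu (deep − shallow).
Δρ/ρ₀ = −αΔT + βΔS = -4.80 × 10⁻⁵ + 6.786 × 10⁻⁴ = 6.306 × 10⁻⁴, so Δρ ≈ 0.6470 kg m⁻³.
N² = (g/ρ₀)·Δρ/Δz = g·(Δρ/ρ₀)/Δz = 9.81 × 6.306 × 10⁻⁴ / 30 = 2.0621 × 10⁻⁴ s⁻² ≈ 2.06 × 10⁻⁴ s⁻².

2.06 × 10⁻⁴ s⁻²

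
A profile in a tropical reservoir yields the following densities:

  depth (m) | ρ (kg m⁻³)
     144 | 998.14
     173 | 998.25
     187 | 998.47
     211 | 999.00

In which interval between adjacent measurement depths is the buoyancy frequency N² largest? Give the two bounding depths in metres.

187–211 m

Compute the density gradient over each adjacent pair:
  144–173 m: Δρ/Δz = 0.11/29 = 3.8 × 10⁻³ kg m⁻⁴
  173–187 m: Δρ/Δz = 0.22/14 = 0.016 kg m⁻⁴
  187–211 m: Δρ/Δz = 0.53/24 = 0.022 kg m⁻⁴
The largest gradient is in the 187–211 m interval — the pycnocline.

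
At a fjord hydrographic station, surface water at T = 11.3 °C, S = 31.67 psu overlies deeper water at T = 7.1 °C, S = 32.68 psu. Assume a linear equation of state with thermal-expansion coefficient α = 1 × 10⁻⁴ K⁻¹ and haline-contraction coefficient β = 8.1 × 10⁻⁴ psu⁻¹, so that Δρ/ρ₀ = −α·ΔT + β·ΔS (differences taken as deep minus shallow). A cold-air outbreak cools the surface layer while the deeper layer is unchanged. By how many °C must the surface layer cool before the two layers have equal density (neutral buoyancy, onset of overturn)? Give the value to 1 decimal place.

Neutral buoyancy requires Δρ = 0, i.e. −α(T_deep − T_surf′) + β(S_deep − S_surf) = 0.
T_surf′ = T_deep − (β/α)·ΔS = 7.1 − (8.1 × 10⁻⁴/1 × 10⁻⁴)·(+1.01) = -1.081 °C.
Cooling required: 11.3 − (-1.081) = 12.381 °C.

12.4 °C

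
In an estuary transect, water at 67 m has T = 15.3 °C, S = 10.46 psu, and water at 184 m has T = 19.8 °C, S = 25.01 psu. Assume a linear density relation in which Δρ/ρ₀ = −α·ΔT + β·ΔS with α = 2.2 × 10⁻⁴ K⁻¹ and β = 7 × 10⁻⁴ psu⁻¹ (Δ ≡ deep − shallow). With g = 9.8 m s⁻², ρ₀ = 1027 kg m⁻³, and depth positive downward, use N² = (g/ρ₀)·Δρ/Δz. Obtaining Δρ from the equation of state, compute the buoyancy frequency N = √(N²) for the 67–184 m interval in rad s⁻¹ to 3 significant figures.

ΔT = +4.5 K, ΔS = +14.55 psu (deep − shallow).
Δρ/ρ₀ = −αΔT + βΔS = -9.90 × 10⁻⁴ + 0.010185 = 9.195 × 10⁻³, so Δρ ≈ 9.443 kg m⁻³.
N² = (g/ρ₀)·Δρ/Δz = g·(Δρ/ρ₀)/Δz = 9.8 × 9.195 × 10⁻³ / 117 = 7.7018 × 10⁻⁴ s⁻².
N = √(7.7018 × 10⁻⁴) = 0.027752 rad s⁻¹ ≈ 0.0278 rad s⁻¹.

0.0278 rad s⁻¹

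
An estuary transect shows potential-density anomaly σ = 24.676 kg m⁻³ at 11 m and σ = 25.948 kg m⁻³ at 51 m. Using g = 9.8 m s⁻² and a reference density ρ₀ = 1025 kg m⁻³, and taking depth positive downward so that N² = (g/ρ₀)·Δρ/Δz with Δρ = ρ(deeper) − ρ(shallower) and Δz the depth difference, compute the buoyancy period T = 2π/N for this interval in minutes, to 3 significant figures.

6.01 min

Δρ = 1025.948 − 1024.676 = 1.272 kg m⁻³ over Δz = 51 − 11 = 40 m.
N² = (9.8/1025) × (1.272/40) = 3.0404 × 10⁻⁴ s⁻².
N = √(3.0404 × 10⁻⁴) = 0.017437 rad s⁻¹, so T = 2π/N = 360.34 s = 6.0057 min ≈ 6.01 min.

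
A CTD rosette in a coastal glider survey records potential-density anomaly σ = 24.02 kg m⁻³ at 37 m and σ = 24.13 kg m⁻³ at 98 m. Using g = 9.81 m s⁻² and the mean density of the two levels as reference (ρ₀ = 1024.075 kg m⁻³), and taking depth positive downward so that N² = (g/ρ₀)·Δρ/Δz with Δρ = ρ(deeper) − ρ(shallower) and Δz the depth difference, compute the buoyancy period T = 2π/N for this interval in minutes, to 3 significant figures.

Δρ = 1024.13 − 1024.02 = 0.11 kg m⁻³ over Δz = 98 − 37 = 61 m.
N² = (9.81/1024.075) × (0.11/61) = 1.7274 × 10⁻⁵ s⁻².
N = √(1.7274 × 10⁻⁵) = 4.1562 × 10⁻³ rad s⁻¹, so T = 2π/N = 1.5118 × 10³ s = 25.197 min ≈ 25.2 min.

25.2 min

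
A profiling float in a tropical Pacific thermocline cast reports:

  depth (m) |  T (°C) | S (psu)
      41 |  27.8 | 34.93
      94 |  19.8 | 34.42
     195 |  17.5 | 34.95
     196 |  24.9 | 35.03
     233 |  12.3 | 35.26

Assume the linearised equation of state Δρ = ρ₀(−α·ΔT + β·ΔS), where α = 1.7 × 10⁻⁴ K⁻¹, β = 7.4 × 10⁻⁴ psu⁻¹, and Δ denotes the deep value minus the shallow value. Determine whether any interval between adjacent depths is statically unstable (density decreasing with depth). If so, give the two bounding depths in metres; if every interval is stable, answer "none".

195–196 m

Evaluate Δρ/ρ₀ = −αΔT + βΔS across each adjacent pair:
  41–94 m: −αΔT+βΔS = −(1.7 × 10⁻⁴)(-8.0)+(7.4 × 10⁻⁴)(-0.51) = 9.8 × 10⁻⁴ → stable
  94–195 m: −αΔT+βΔS = −(1.7 × 10⁻⁴)(-2.3)+(7.4 × 10⁻⁴)(+0.53) = 7.8 × 10⁻⁴ → stable
  195–196 m: −αΔT+βΔS = −(1.7 × 10⁻⁴)(+7.4)+(7.4 × 10⁻⁴)(+0.08) = -1.2 × 10⁻³ → UNSTABLE
  196–233 m: −αΔT+βΔS = −(1.7 × 10⁻⁴)(-12.6)+(7.4 × 10⁻⁴)(+0.23) = 2.3 × 10⁻³ → stable
The 195–196 m interval has Δρ < 0: lighter water underlies denser water.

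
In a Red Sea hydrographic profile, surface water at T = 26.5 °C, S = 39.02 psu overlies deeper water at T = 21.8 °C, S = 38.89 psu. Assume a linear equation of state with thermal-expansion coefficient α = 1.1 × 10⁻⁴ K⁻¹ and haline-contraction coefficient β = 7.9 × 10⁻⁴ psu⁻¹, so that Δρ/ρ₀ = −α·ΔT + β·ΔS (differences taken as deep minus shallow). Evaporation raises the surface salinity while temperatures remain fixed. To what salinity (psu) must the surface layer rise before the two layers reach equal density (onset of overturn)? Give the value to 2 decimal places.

Neutral buoyancy requires −α(T_deep − T_surf) + β(S_deep − S_surf′) = 0.
S_surf′ = S_deep − (α/β)·ΔT = 38.89 − (1.1 × 10⁻⁴/7.9 × 10⁻⁴)·(-4.7) = 39.5444 psu.
Increase required: 39.5444 − 39.02 = 0.5244 psu.

39.54 psu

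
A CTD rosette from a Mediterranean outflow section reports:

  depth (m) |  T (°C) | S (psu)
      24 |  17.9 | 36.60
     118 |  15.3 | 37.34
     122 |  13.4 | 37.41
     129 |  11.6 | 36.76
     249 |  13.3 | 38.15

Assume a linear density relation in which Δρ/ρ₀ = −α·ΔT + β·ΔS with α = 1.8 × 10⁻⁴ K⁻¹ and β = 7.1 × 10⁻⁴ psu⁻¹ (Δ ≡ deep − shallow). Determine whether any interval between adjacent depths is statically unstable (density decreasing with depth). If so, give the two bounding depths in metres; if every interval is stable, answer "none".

Evaluate Δρ/ρ₀ = −αΔT + βΔS across each adjacent pair:
  24–118 m: −αΔT+βΔS = −(1.8 × 10⁻⁴)(-2.6)+(7.1 × 10⁻⁴)(+0.74) = 9.9 × 10⁻⁴ → stable
  118–122 m: −αΔT+βΔS = −(1.8 × 10⁻⁴)(-1.9)+(7.1 × 10⁻⁴)(+0.07) = 3.9 × 10⁻⁴ → stable
  122–129 m: −αΔT+βΔS = −(1.8 × 10⁻⁴)(-1.8)+(7.1 × 10⁻⁴)(-0.65) = -1.4 × 10⁻⁴ → UNSTABLE
  129–249 m: −αΔT+βΔS = −(1.8 × 10⁻⁴)(+1.7)+(7.1 × 10⁻⁴)(+1.39) = 6.8 × 10⁻⁴ → stable
The 122–129 m interval has Δρ < 0: lighter water underlies denser water.

122–129 m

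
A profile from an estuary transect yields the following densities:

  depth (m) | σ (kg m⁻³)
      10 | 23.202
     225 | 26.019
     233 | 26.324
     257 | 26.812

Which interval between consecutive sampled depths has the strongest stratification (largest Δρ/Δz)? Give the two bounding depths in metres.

Compute the density gradient over each adjacent pair:
  10–225 m: Δρ/Δz = 2.817/215 = 0.013 kg m⁻⁴
  225–233 m: Δρ/Δz = 0.305/8 = 0.038 kg m⁻⁴
  233–257 m: Δρ/Δz = 0.488/24 = 0.020 kg m⁻⁴
The largest gradient is in the 225–233 m interval — the pycnocline.

225–233 m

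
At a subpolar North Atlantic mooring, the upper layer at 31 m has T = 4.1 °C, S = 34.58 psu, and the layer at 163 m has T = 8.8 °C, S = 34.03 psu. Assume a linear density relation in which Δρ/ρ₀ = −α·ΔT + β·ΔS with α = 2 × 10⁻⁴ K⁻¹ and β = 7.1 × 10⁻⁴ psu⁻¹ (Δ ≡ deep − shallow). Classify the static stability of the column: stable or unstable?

unstable

ΔT = 8.8 − 4.1 = +4.7 K and ΔS = 34.03 − 34.58 = -0.55 psu (deep − shallow).
−αΔT = -9.40 × 10⁻⁴; βΔS = -3.905 × 10⁻⁴; sum Δρ/ρ₀ = -1.3305 × 10⁻³.
Δρ/ρ₀ < 0, so Δρ < 0: deeper water is lighter → statically unstable; the column would overturn.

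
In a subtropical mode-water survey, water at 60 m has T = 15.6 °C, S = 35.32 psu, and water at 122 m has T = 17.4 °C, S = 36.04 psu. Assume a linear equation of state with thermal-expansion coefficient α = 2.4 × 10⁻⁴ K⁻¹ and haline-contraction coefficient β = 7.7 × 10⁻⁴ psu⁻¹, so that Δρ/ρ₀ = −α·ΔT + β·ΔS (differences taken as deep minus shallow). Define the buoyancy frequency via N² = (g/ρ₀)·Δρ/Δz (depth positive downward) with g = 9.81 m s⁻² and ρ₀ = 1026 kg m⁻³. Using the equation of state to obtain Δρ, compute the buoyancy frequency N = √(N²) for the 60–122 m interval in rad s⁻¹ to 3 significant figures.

4.40 × 10⁻³ rad s⁻¹

ΔT = +1.8 K, ΔS = +0.72 psu (deep − shallow).
Δρ/ρ₀ = −αΔT + βΔS = -4.32 × 10⁻⁴ + 5.544 × 10⁻⁴ = 1.224 × 10⁻⁴, so Δρ ≈ 0.1256 kg m⁻³.
N² = (g/ρ₀)·Δρ/Δz = g·(Δρ/ρ₀)/Δz = 9.81 × 1.224 × 10⁻⁴ / 62 = 1.9367 × 10⁻⁵ s⁻².
N = √(1.9367 × 10⁻⁵) = 4.4008 × 10⁻³ rad s⁻¹ ≈ 4.40 × 10⁻³ rad s⁻¹.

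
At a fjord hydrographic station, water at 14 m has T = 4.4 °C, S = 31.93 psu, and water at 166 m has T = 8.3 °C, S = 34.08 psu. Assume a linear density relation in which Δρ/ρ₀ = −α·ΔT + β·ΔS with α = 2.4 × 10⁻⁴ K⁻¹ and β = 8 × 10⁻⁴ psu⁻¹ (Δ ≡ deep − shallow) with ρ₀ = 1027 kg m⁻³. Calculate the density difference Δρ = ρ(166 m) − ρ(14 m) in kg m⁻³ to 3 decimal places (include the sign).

ΔT = +3.9 K, ΔS = +2.15 psu (deep − shallow).
Δρ/ρ₀ = −(2.4 × 10⁻⁴)(+3.9) + (8 × 10⁻⁴)(+2.15) = 7.84 × 10⁻⁴.
Δρ = 1027 × (7.84 × 10⁻⁴) = +0.805 kg m⁻³.
Positive Δρ: denser below, stable.

+0.805 kg m⁻³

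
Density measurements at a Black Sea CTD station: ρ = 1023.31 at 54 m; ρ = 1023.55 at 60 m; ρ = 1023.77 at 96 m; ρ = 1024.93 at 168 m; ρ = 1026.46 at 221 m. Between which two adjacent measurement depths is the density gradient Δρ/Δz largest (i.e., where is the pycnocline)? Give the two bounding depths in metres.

54–60 m

Compute the density gradient over each adjacent pair:
  54–60 m: Δρ/Δz = 0.24/6 = 0.040 kg m⁻⁴
  60–96 m: Δρ/Δz = 0.22/36 = 6.1 × 10⁻³ kg m⁻⁴
  96–168 m: Δρ/Δz = 1.16/72 = 0.016 kg m⁻⁴
  168–221 m: Δρ/Δz = 1.53/53 = 0.029 kg m⁻⁴
The largest gradient is in the 54–60 m interval — the pycnocline.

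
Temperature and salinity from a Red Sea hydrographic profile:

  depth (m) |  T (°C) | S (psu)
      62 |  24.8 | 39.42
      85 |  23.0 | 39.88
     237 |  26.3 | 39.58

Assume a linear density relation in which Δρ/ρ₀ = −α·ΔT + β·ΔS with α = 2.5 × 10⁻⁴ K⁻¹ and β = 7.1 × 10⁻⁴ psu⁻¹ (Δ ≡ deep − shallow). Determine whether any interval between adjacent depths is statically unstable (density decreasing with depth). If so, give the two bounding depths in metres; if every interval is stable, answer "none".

85–237 m

Evaluate Δρ/ρ₀ = −αΔT + βΔS across each adjacent pair:
  62–85 m: −αΔT+βΔS = −(2.5 × 10⁻⁴)(-1.8)+(7.1 × 10⁻⁴)(+0.46) = 7.8 × 10⁻⁴ → stable
  85–237 m: −αΔT+βΔS = −(2.5 × 10⁻⁴)(+3.3)+(7.1 × 10⁻⁴)(-0.30) = -1.0 × 10⁻³ → UNSTABLE
The 85–237 m interval has Δρ < 0: lighter water underlies denser water.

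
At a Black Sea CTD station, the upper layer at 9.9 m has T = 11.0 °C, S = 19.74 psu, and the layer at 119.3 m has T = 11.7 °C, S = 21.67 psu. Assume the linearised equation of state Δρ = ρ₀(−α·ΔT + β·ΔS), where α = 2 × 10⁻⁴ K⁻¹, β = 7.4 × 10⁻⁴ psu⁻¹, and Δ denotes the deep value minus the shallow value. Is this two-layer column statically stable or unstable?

stable

ΔT = 11.7 − 11.0 = +0.7 K and ΔS = 21.67 − 19.74 = +1.93 psu (deep − shallow).
−αΔT = -1.40 × 10⁻⁴; βΔS = 1.4282 × 10⁻³; sum Δρ/ρ₀ = 1.2882 × 10⁻³.
Δρ/ρ₀ > 0, so Δρ > 0: deeper water is denser → statically stable.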